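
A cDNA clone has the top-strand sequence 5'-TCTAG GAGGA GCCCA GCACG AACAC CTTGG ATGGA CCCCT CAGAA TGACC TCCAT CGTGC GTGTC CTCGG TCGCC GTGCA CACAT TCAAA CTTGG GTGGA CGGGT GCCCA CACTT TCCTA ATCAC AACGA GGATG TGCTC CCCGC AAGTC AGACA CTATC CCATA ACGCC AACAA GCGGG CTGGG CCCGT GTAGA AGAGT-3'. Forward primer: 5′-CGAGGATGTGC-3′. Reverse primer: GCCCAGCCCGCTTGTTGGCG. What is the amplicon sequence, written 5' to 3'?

5'-CGAGGATGTGCTCCCCGCAAGTCAGACACTATCCCATAACGCCAACAAGCGGGCTGGGC-3'

The forward primer matches the template at positions 128–138.
The reverse primer's reverse complement is CGCCAACAAGCGGGCTGGGC, which matches the template at positions 167–186.
The product is the template from position 128 through 186 (59 bp).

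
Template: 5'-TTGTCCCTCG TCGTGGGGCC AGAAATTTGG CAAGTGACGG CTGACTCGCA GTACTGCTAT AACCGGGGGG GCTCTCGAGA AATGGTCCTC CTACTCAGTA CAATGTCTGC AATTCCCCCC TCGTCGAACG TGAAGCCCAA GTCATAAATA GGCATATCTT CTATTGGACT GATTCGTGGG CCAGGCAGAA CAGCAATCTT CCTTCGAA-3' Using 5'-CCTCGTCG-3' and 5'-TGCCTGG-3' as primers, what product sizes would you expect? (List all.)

182 bp, 69 bp

The forward primer CCTCGTCG matches the top strand at positions 6–13, 119–126.
The reverse primer's reverse complement is CCAGGCA, matching at positions 181–187.
Each forward site pairs with the reverse site to give a product ending at position 187: sizes 182, 69 bp.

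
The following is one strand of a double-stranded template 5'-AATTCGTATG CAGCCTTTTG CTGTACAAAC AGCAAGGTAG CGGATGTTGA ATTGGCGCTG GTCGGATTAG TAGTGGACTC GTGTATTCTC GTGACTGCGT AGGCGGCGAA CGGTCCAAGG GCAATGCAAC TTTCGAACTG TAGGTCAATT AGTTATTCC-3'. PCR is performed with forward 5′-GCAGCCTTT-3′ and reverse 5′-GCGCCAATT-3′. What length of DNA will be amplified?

Scanning the template, GCAGCCTTT occurs at positions 10–18; this primer anneals to the bottom strand there with its 3' end pointing downstream.
Reverse complement of the reverse primer: AATTGGCGC. This occurs on the top strand at positions 50–58.
The product runs from position 10 to position 58, so its length is 58 − 10 + 1 = 49 bp.

49 bp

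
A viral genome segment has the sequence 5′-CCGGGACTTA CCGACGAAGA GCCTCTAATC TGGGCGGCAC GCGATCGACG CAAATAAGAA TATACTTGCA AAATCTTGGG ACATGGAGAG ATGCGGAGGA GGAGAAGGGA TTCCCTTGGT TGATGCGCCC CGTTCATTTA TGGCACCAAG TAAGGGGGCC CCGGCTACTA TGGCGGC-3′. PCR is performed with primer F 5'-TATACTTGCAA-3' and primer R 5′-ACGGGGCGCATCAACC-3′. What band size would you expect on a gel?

73 bp

The forward primer matches the template at positions 61–71.
Taking the reverse complement of ACGGGGCGCATCAACC gives GGTTGATGCGCCCCGT, found at positions 118–133 on the template; the primer anneals here to the top strand with its 3' end pointing upstream.
Amplicon spans positions 61–133: 73 bp.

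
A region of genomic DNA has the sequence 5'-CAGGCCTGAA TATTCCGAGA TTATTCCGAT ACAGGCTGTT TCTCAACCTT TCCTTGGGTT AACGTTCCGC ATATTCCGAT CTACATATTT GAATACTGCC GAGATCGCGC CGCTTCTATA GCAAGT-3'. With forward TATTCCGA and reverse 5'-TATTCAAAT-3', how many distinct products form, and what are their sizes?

Three products: 85 bp, 74 bp, 24 bp

The forward primer TATTCCGA matches the top strand at positions 11–18, 22–29, 72–79.
The reverse primer's reverse complement is ATTTGAATA, matching at positions 87–95.
Each forward site pairs with the reverse site to give a product ending at position 95: sizes 85, 74, 24 bp.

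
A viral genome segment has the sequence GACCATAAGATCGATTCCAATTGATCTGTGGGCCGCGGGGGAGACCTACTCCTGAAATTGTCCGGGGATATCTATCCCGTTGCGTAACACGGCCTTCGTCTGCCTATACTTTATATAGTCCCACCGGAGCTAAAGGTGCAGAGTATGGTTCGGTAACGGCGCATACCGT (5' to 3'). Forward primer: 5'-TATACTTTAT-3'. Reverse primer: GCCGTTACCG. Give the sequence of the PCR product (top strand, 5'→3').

The forward primer matches the template at positions 105–114.
The reverse primer's reverse complement is CGGTAACGGC, which matches the template at positions 151–160.
The product is the template from position 105 through 160 (56 bp).

5'-TATACTTTATATAGTCCCACCGGAGCTAAAGGTGCAGAGTATGGTTCGGTAACGGC-3'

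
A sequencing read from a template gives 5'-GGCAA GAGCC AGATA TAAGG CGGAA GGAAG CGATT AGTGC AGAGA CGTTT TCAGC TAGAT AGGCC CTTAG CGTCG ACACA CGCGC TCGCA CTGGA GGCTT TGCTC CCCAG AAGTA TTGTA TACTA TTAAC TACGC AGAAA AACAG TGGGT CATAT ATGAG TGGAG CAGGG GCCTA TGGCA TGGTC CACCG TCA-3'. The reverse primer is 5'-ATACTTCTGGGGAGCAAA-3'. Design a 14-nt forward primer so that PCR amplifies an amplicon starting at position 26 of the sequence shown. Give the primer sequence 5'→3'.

5'-GGAAGCGATTAGTG-3'

The reverse primer's reverse complement TTTGCTCCCCAGAAGTAT matches the template at positions 99–116; the product starts at position 26.
The forward primer is identical to the top strand over positions 26–39: GGAAGCGATTAGTG.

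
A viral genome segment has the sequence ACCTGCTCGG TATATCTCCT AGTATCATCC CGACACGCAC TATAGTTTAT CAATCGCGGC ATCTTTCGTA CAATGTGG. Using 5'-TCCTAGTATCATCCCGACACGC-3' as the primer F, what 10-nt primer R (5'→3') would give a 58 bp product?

5'-ATTGTACGAA-3'

The forward primer binds at positions 17–38, so a 58 bp product ends at position 17 + 58 − 1 = 74.
The reverse primer anneals to the top strand over positions 65–74, i.e. to TTCGTACAAT.
Its sequence written 5'→3' is the reverse complement: ATTGTACGAA.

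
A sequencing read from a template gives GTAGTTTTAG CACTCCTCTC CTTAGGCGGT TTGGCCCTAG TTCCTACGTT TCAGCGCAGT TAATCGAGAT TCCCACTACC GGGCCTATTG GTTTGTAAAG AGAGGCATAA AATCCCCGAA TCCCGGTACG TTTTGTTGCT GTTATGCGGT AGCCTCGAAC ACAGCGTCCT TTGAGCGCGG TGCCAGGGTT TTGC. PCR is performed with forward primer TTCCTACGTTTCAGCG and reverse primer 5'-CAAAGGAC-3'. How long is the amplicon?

133 bp

The forward primer matches the template at positions 41–56.
Taking the reverse complement of CAAAGGAC gives GTCCTTTG, found at positions 166–173 on the template; the primer anneals here to the top strand with its 3' end pointing upstream.
Product length = (reverse-primer end) − (forward-primer start) + 1 = 173 − 41 + 1 = 133 bp.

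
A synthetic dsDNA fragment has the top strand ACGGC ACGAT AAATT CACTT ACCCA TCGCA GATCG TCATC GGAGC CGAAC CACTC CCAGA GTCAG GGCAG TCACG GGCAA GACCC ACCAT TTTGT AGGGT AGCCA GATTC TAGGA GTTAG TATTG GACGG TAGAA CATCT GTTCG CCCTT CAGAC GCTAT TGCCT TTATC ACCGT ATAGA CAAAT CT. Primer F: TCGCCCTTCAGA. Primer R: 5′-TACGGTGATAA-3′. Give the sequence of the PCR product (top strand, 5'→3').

Scanning the template, TCGCCCTTCAGA occurs at positions 143–154; this primer anneals to the bottom strand there with its 3' end pointing downstream.
Reverse complement of the reverse primer: TTATCACCGTA. This occurs on the top strand at positions 166–176.
The product is the template from position 143 through 176 (34 bp).

5'-TCGCCCTTCAGACGCTATTGCCTTTATCACCGTA-3'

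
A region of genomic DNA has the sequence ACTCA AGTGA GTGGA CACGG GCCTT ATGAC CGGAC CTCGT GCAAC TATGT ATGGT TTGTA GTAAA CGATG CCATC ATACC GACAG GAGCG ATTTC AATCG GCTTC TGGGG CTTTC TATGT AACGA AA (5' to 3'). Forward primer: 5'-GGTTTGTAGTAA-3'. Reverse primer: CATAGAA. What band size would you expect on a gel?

67 bp

Scanning the template, GGTTTGTAGTAA occurs at positions 53–64; this primer anneals to the bottom strand there with its 3' end pointing downstream.
The reverse primer's reverse complement is TTCTATG, which matches the template at positions 113–119.
The product runs from position 53 to position 119, so its length is 119 − 53 + 1 = 67 bp.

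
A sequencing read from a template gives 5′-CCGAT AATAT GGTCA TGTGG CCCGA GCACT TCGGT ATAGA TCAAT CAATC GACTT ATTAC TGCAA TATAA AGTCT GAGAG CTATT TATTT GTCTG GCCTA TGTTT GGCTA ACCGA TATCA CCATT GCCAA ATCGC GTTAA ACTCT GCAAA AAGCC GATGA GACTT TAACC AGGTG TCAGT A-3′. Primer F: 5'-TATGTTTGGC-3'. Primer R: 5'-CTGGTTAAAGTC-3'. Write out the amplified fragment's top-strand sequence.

Scanning the template, TATGTTTGGC occurs at positions 99–108; this primer anneals to the bottom strand there with its 3' end pointing downstream.
The reverse primer's reverse complement is GACTTTAACCAG, which matches the template at positions 161–172.
The product is the template from position 99 through 172 (74 bp).

5'-TATGTTTGGCTAACCGATATCACCATTGCCAAATCGCGTTAAACTCTGCAAAAAGCCGATGAGACTTTAACCAG-3'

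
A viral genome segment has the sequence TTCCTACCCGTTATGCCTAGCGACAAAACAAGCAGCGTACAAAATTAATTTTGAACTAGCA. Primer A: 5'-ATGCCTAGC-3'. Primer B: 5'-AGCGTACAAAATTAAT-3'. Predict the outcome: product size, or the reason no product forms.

Primer A (ATGCCTAGC) matches the top strand at positions 13–21 (3' end points downstream).
Primer B (AGCGTACAAAATTAAT) also matches the top strand directly, at positions 34–49 — its reverse complement ATTAATTTTGTACGCT is not present.
Both primers anneal to the bottom strand with 3' ends pointing the same way, so neither can prime synthesis back toward the other.

No product — both primers anneal to the same strand and extend in the same direction.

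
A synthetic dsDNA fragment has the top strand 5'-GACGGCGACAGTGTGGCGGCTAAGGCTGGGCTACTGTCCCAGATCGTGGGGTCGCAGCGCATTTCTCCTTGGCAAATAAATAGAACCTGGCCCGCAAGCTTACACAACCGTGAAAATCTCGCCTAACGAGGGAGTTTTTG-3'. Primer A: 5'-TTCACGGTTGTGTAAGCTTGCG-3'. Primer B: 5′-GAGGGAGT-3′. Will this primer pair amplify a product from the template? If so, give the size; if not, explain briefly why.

Primer A (TTCACGGTTGTGTAAGCTTGCG) has reverse complement CGCAAGCTTACACAACCGTGAA, which matches the top strand at positions 93–114; primer A anneals to the top strand there with its 3' end pointing upstream toward position 93.
Primer B (GAGGGAGT) matches the top strand directly at positions 128–135; it anneals to the bottom strand with its 3' end pointing downstream toward position 135.
The 3' ends diverge (primer A extends toward position 1, primer B toward position 140), so the primers never converge on a shared product.

No product — the primers' 3' ends point away from each other.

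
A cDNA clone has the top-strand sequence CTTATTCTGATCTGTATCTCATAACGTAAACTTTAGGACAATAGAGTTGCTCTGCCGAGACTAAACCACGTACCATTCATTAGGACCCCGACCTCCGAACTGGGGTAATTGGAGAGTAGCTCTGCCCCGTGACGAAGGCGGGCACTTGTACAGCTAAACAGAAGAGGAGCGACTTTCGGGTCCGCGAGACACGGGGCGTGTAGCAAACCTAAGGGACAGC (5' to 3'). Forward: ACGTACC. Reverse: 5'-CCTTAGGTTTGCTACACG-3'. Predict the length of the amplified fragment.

147 bp

The forward primer matches the template at positions 68–74.
Reverse complement of the reverse primer: CGTGTAGCAAACCTAAGG. This occurs on the top strand at positions 197–214.
Amplicon spans positions 68–214: 147 bp.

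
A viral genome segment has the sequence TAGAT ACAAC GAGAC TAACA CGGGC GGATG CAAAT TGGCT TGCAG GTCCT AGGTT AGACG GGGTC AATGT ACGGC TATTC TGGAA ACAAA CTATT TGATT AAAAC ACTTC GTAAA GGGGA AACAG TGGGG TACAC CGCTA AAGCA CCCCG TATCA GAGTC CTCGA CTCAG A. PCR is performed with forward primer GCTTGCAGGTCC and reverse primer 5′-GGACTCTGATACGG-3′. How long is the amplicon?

124 bp

Scanning the template, GCTTGCAGGTCC occurs at positions 38–49; this primer anneals to the bottom strand there with its 3' end pointing downstream.
Reverse complement of the reverse primer: CCGTATCAGAGTCC. This occurs on the top strand at positions 148–161.
Amplicon spans positions 38–161: 124 bp.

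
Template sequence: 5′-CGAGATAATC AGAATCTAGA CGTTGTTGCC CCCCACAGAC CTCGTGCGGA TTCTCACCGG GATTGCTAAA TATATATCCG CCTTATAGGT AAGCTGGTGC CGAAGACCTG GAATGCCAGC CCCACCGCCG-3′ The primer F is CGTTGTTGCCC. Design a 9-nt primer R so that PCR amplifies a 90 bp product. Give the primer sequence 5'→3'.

5'-CAGGTCTTC-3'

The forward primer binds at positions 21–31, so a 90 bp product ends at position 21 + 90 − 1 = 110.
The reverse primer anneals to the top strand over positions 102–110, i.e. to GAAGACCTG.
Its sequence written 5'→3' is the reverse complement: CAGGTCTTC.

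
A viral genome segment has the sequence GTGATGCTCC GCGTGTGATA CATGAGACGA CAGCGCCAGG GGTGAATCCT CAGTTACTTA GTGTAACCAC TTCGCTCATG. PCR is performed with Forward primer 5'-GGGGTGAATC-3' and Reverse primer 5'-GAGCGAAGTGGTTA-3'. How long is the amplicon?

39 bp

Forward primer GGGGTGAATC is found on the top strand at positions 39–48.
Taking the reverse complement of GAGCGAAGTGGTTA gives TAACCACTTCGCTC, found at positions 64–77 on the template; the primer anneals here to the top strand with its 3' end pointing upstream.
The product runs from position 39 to position 77, so its length is 77 − 39 + 1 = 39 bp.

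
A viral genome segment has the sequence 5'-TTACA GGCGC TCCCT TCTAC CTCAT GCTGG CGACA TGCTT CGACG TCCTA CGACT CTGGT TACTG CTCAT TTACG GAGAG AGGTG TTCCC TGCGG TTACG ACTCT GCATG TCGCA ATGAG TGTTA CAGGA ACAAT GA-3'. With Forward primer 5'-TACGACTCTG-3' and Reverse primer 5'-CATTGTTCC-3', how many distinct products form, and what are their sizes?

Two products: 88 bp, 40 bp

The forward primer TACGACTCTG matches the top strand at positions 49–58, 97–106.
The reverse primer's reverse complement is GGAACAATG, matching at positions 128–136.
Each forward site pairs with the reverse site to give a product ending at position 136: sizes 88, 40 bp.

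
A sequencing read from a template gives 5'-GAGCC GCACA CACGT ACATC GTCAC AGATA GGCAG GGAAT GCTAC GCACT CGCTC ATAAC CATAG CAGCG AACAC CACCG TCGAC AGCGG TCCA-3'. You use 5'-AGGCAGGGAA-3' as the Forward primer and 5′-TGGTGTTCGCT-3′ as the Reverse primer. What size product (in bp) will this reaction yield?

48 bp

The forward primer matches the template at positions 30–39.
Taking the reverse complement of TGGTGTTCGCT gives AGCGAACACCA, found at positions 67–77 on the template; the primer anneals here to the top strand with its 3' end pointing upstream.
Amplicon spans positions 30–77: 48 bp.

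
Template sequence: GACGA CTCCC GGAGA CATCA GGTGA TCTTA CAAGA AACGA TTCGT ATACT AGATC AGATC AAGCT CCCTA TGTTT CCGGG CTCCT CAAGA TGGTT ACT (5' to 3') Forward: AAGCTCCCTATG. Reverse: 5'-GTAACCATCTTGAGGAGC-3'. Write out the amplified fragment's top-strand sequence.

Forward primer AAGCTCCCTATG is found on the top strand at positions 61–72.
Taking the reverse complement of GTAACCATCTTGAGGAGC gives GCTCCTCAAGATGGTTAC, found at positions 80–97 on the template; the primer anneals here to the top strand with its 3' end pointing upstream.
The product is the template from position 61 through 97 (37 bp).

5'-AAGCTCCCTATGTTTCCGGGCTCCTCAAGATGGTTAC-3'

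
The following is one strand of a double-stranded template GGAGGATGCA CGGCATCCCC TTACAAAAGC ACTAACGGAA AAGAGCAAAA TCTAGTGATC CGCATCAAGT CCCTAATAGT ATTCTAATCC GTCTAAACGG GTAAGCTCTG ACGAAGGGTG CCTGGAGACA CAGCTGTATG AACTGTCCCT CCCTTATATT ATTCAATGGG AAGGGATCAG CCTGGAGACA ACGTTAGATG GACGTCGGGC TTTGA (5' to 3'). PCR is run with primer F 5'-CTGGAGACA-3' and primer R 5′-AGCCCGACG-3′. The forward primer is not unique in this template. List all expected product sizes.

The forward primer CTGGAGACA matches the top strand at positions 122–130, 182–190.
The reverse primer's reverse complement is CGTCGGGCT, matching at positions 203–211.
Each forward site pairs with the reverse site to give a product ending at position 211: sizes 90, 30 bp.

90 bp, 30 bp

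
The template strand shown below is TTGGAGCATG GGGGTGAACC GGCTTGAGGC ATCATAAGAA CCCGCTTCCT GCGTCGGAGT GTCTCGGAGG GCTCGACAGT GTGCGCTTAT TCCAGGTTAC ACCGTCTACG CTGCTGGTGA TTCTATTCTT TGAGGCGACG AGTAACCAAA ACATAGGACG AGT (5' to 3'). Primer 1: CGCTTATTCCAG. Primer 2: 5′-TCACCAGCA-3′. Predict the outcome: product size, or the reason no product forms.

Primer 1 (CGCTTATTCCAG) matches the top strand at positions 84–95; it acts as a forward primer.
Primer 2's reverse complement is TGCTGGTGA, matching the top strand at positions 112–120; it acts as a reverse primer.
The 3' ends face each other across positions 84–120, giving a 37 bp product.

Yes — a 37 bp product.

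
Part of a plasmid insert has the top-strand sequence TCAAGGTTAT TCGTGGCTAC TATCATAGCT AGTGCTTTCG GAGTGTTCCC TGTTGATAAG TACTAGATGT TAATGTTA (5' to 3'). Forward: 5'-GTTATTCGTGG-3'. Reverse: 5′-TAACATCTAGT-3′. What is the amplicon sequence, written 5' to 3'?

5'-GTTATTCGTGGCTACTATCATAGCTAGTGCTTTCGGAGTGTTCCCTGTTGATAAGTACTAGATGTTA-3'

Scanning the template, GTTATTCGTGG occurs at positions 6–16; this primer anneals to the bottom strand there with its 3' end pointing downstream.
The reverse primer's reverse complement is ACTAGATGTTA, which matches the template at positions 62–72.
The product is the template from position 6 through 72 (67 bp).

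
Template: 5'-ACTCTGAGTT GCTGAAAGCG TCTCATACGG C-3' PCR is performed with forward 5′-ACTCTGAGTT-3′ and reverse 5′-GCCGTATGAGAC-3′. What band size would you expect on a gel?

31 bp

Scanning the template, ACTCTGAGTT occurs at positions 1–10; this primer anneals to the bottom strand there with its 3' end pointing downstream.
The reverse primer's reverse complement is GTCTCATACGGC, which matches the template at positions 20–31.
The product runs from position 1 to position 31, so its length is 31 − 1 + 1 = 31 bp.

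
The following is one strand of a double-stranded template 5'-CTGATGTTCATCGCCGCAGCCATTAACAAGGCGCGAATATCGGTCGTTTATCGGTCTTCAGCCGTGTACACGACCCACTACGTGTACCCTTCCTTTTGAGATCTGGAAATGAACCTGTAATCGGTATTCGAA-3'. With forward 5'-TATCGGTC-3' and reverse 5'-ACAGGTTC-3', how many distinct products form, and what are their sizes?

Two products: 81 bp, 70 bp

The forward primer TATCGGTC matches the top strand at positions 38–45, 49–56.
The reverse primer's reverse complement is GAACCTGT, matching at positions 111–118.
Each forward site pairs with the reverse site to give a product ending at position 118: sizes 81, 70 bp.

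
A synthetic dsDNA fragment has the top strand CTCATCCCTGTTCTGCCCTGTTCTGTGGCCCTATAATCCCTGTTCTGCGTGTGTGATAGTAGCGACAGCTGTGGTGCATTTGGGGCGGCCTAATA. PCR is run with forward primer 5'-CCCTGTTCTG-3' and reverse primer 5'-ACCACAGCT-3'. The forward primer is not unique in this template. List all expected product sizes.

70 bp, 60 bp, 38 bp

The forward primer CCCTGTTCTG matches the top strand at positions 6–15, 16–25, 38–47.
The reverse primer's reverse complement is AGCTGTGGT, matching at positions 67–75.
Each forward site pairs with the reverse site to give a product ending at position 75: sizes 70, 60, 38 bp.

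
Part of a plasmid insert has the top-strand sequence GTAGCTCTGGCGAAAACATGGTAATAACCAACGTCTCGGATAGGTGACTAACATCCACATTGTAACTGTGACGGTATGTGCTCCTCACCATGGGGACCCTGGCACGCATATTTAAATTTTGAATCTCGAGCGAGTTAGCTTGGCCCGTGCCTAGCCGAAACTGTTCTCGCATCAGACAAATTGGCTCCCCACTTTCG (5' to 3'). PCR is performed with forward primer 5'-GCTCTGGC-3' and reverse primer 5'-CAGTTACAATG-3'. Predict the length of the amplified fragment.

The forward primer matches the template at positions 4–11.
Reverse complement of the reverse primer: CATTGTAACTG. This occurs on the top strand at positions 58–68.
The product runs from position 4 to position 68, so its length is 68 − 4 + 1 = 65 bp.

65 bp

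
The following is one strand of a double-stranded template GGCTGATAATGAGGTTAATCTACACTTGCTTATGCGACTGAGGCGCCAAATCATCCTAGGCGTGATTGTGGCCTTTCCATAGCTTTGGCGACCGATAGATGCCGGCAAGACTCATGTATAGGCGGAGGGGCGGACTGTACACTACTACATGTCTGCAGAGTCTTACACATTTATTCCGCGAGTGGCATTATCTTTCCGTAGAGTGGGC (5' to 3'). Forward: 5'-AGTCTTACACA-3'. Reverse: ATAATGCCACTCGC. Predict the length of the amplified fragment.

33 bp

Forward primer AGTCTTACACA is found on the top strand at positions 159–169.
Taking the reverse complement of ATAATGCCACTCGC gives GCGAGTGGCATTAT, found at positions 178–191 on the template; the primer anneals here to the top strand with its 3' end pointing upstream.
Amplicon spans positions 159–191: 33 bp.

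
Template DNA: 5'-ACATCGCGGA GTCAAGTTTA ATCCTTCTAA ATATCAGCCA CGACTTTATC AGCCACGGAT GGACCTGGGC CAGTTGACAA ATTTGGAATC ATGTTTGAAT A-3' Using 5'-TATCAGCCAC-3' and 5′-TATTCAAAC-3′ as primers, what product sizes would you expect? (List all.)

The forward primer TATCAGCCAC matches the top strand at positions 32–41, 47–56.
The reverse primer's reverse complement is GTTTGAATA, matching at positions 93–101.
Each forward site pairs with the reverse site to give a product ending at position 101: sizes 70, 55 bp.

70 bp, 55 bp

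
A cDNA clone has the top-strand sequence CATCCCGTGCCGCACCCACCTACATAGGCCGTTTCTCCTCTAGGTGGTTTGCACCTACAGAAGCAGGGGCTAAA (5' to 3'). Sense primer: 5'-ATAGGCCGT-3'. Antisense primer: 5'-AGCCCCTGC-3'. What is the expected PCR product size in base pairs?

The forward primer matches the template at positions 24–32.
The reverse primer's reverse complement is GCAGGGGCT, which matches the template at positions 63–71.
Product length = (reverse-primer end) − (forward-primer start) + 1 = 71 − 24 + 1 = 48 bp.

48 bp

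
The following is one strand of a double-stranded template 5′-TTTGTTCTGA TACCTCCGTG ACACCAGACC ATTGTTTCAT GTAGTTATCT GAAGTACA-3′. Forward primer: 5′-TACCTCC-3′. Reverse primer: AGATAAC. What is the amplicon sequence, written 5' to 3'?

Forward primer TACCTCC is found on the top strand at positions 11–17.
The reverse primer's reverse complement is GTTATCT, which matches the template at positions 44–50.
The product is the template from position 11 through 50 (40 bp).

5'-TACCTCCGTGACACCAGACCATTGTTTCATGTAGTTATCT-3'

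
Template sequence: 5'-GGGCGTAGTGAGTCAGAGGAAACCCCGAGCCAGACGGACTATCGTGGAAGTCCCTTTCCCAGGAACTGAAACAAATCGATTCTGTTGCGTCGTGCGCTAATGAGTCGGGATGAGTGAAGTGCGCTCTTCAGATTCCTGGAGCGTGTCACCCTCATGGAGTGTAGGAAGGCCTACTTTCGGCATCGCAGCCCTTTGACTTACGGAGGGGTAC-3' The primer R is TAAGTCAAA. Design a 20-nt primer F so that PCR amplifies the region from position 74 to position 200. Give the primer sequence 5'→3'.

5'-AATCGATTCTGTTGCGTCGT-3'

The reverse primer's reverse complement TTTGACTTA matches the template at positions 192–200; the product starts at position 74.
The forward primer is identical to the top strand over positions 74–93: AATCGATTCTGTTGCGTCGT.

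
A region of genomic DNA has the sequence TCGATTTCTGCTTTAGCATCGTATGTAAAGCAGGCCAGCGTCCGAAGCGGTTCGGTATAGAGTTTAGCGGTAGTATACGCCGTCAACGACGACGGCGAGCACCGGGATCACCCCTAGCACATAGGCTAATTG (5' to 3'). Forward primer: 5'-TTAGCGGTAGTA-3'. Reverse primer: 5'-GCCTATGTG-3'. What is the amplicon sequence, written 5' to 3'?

5'-TTAGCGGTAGTATACGCCGTCAACGACGACGGCGAGCACCGGGATCACCCCTAGCACATAGGC-3'

Forward primer TTAGCGGTAGTA is found on the top strand at positions 64–75.
Taking the reverse complement of GCCTATGTG gives CACATAGGC, found at positions 118–126 on the template; the primer anneals here to the top strand with its 3' end pointing upstream.
The product is the template from position 64 through 126 (63 bp).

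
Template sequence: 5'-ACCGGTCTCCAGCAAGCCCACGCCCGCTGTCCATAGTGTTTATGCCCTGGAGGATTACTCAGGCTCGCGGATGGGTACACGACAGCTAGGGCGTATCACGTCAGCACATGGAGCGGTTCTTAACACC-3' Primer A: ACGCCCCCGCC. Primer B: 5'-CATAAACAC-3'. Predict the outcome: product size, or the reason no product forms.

Primer A (ACGCCCCCGCC) does not match the top strand, and its reverse complement GGCGGGGGCGT does not match either.
With no annealing site for primer A, no amplification occurs.

No product — primer A has no binding site in the template.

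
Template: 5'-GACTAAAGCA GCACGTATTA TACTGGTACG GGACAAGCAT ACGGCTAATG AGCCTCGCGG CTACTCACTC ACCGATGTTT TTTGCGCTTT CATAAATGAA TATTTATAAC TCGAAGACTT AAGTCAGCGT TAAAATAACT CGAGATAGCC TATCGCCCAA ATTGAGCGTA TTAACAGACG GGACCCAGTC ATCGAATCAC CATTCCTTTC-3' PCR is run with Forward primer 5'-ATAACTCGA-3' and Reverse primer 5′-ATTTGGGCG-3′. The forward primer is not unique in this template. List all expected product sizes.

The forward primer ATAACTCGA matches the top strand at positions 106–114, 135–143.
The reverse primer's reverse complement is CGCCCAAAT, matching at positions 154–162.
Each forward site pairs with the reverse site to give a product ending at position 162: sizes 57, 28 bp.

57 bp, 28 bp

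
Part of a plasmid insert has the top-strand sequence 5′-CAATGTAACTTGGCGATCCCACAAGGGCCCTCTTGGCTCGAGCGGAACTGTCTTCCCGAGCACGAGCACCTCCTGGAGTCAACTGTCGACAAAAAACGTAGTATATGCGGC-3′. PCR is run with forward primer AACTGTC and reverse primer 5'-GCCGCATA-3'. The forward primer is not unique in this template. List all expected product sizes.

66 bp, 31 bp

The forward primer AACTGTC matches the top strand at positions 46–52, 81–87.
The reverse primer's reverse complement is TATGCGGC, matching at positions 104–111.
Each forward site pairs with the reverse site to give a product ending at position 111: sizes 66, 31 bp.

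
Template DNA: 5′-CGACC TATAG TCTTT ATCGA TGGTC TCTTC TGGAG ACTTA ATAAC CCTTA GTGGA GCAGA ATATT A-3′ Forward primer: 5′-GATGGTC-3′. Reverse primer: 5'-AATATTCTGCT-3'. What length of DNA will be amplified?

47 bp

Scanning the template, GATGGTC occurs at positions 19–25; this primer anneals to the bottom strand there with its 3' end pointing downstream.
Taking the reverse complement of AATATTCTGCT gives AGCAGAATATT, found at positions 55–65 on the template; the primer anneals here to the top strand with its 3' end pointing upstream.
Amplicon spans positions 19–65: 47 bp.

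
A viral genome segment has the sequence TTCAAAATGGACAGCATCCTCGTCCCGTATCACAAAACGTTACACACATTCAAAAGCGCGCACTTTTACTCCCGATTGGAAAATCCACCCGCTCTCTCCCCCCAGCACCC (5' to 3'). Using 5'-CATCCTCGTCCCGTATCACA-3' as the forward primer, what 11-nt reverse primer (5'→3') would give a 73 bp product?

5'-TGGATTTTCCA-3'

The forward primer binds at positions 15–34, so a 73 bp product ends at position 15 + 73 − 1 = 87.
The reverse primer anneals to the top strand over positions 77–87, i.e. to TGGAAAATCCA.
Its sequence written 5'→3' is the reverse complement: TGGATTTTCCA.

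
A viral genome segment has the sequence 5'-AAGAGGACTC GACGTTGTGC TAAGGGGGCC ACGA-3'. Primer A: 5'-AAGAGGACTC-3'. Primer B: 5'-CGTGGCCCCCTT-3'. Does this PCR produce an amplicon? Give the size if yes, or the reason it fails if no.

Primer A (AAGAGGACTC) matches the top strand at positions 1–10; it acts as a forward primer.
Primer B's reverse complement is AAGGGGGCCACG, matching the top strand at positions 22–33; it acts as a reverse primer.
The 3' ends face each other across positions 1–33, giving a 33 bp product.

Yes — a 33 bp product.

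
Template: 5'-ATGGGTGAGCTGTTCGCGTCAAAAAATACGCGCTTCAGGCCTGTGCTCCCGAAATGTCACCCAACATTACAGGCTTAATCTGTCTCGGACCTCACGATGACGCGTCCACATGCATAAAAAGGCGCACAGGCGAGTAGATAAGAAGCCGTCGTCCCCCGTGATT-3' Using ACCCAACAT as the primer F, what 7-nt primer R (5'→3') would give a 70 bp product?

The forward primer binds at positions 59–67, so a 70 bp product ends at position 59 + 70 − 1 = 128.
The reverse primer anneals to the top strand over positions 122–128, i.e. to GCGCACA.
Its sequence written 5'→3' is the reverse complement: TGTGCGC.

5'-TGTGCGC-3'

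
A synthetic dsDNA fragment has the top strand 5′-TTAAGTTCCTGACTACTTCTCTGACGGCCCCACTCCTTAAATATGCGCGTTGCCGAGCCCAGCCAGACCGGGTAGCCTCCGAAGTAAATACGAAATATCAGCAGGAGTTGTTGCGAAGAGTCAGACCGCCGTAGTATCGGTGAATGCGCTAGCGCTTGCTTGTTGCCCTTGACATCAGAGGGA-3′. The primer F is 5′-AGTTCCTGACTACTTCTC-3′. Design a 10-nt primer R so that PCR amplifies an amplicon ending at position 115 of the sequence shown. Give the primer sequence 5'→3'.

5'-CGCAACAACT-3'

The forward primer binds at positions 4–21; the product's 3' end on the top strand is position 115.
The reverse primer anneals to the top strand over positions 106–115, i.e. to AGTTGTTGCG.
Its sequence written 5'→3' is the reverse complement: CGCAACAACT.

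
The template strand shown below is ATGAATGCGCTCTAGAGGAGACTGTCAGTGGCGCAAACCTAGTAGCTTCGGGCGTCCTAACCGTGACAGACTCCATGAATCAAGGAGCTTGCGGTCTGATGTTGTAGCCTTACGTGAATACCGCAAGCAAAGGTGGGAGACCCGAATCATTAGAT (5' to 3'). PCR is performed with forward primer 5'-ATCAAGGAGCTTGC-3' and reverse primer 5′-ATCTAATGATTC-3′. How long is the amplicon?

Scanning the template, ATCAAGGAGCTTGC occurs at positions 79–92; this primer anneals to the bottom strand there with its 3' end pointing downstream.
The reverse primer's reverse complement is GAATCATTAGAT, which matches the template at positions 144–155.
Product length = (reverse-primer end) − (forward-primer start) + 1 = 155 − 79 + 1 = 77 bp.

77 bp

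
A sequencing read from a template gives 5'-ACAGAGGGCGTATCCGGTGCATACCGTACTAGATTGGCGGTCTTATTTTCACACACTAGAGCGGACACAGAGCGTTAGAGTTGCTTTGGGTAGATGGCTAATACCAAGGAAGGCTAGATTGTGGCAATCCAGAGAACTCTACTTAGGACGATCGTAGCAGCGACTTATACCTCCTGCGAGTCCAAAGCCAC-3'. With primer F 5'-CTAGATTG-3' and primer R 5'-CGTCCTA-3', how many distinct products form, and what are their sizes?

Two products: 122 bp, 37 bp

The forward primer CTAGATTG matches the top strand at positions 29–36, 114–121.
The reverse primer's reverse complement is TAGGACG, matching at positions 144–150.
Each forward site pairs with the reverse site to give a product ending at position 150: sizes 122, 37 bp.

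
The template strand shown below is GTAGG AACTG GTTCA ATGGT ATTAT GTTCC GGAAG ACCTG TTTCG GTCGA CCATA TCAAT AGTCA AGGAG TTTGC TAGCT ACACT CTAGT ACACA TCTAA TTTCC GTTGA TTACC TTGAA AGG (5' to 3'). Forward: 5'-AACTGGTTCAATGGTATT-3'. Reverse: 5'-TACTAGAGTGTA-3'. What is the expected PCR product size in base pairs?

86 bp

Scanning the template, AACTGGTTCAATGGTATT occurs at positions 6–23; this primer anneals to the bottom strand there with its 3' end pointing downstream.
Reverse complement of the reverse primer: TACACTCTAGTA. This occurs on the top strand at positions 80–91.
Product length = (reverse-primer end) − (forward-primer start) + 1 = 91 − 6 + 1 = 86 bp.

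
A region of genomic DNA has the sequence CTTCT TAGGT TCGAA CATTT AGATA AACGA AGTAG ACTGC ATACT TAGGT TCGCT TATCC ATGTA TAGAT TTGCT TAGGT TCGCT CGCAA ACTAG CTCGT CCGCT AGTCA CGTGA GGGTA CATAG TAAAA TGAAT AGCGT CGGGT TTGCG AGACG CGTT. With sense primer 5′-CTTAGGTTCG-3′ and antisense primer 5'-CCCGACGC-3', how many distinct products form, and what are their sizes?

The forward primer CTTAGGTTCG matches the top strand at positions 4–13, 44–53, 74–83.
The reverse primer's reverse complement is GCGTCGGG, matching at positions 137–144.
Each forward site pairs with the reverse site to give a product ending at position 144: sizes 141, 101, 71 bp.

Three products: 141 bp, 101 bp, 71 bp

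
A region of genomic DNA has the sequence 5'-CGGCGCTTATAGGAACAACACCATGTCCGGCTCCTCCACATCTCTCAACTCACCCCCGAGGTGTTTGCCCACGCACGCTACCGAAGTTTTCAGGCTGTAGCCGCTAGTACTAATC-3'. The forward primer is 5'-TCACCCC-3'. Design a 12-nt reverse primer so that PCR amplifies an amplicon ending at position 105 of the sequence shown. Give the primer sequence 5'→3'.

5'-AGCGGCTACAGC-3'

The forward primer binds at positions 50–56; the product's 3' end on the top strand is position 105.
The reverse primer anneals to the top strand over positions 94–105, i.e. to GCTGTAGCCGCT.
Its sequence written 5'→3' is the reverse complement: AGCGGCTACAGC.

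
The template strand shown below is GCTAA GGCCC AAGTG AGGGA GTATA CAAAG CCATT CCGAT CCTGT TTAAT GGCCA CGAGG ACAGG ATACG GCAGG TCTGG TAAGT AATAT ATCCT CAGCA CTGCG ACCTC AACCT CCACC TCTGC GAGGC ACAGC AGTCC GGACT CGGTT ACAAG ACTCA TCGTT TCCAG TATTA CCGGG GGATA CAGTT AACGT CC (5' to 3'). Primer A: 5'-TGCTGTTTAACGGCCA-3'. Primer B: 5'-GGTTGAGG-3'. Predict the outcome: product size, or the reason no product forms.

Primer A (TGCTGTTTAACGGCCA) does not match the top strand, and its reverse complement TGGCCGTTAAACAGCA does not match either.
With no annealing site for primer A, no amplification occurs.

No product — primer A has no binding site in the template.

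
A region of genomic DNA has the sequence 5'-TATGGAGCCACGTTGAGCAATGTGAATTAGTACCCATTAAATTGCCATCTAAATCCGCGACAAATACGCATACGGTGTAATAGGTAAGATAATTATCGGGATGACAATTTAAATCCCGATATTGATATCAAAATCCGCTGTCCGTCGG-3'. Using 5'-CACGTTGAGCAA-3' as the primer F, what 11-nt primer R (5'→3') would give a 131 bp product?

5'-AGCGGATTTTG-3'

The forward primer binds at positions 9–20, so a 131 bp product ends at position 9 + 131 − 1 = 139.
The reverse primer anneals to the top strand over positions 129–139, i.e. to CAAAATCCGCT.
Its sequence written 5'→3' is the reverse complement: AGCGGATTTTG.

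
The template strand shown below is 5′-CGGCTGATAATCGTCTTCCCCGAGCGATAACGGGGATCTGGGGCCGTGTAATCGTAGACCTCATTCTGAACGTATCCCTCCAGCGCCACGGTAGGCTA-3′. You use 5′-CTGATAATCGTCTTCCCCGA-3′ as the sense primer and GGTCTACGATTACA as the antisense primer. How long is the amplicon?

Forward primer CTGATAATCGTCTTCCCCGA is found on the top strand at positions 4–23.
Taking the reverse complement of GGTCTACGATTACA gives TGTAATCGTAGACC, found at positions 47–60 on the template; the primer anneals here to the top strand with its 3' end pointing upstream.
Amplicon spans positions 4–60: 57 bp.

57 bp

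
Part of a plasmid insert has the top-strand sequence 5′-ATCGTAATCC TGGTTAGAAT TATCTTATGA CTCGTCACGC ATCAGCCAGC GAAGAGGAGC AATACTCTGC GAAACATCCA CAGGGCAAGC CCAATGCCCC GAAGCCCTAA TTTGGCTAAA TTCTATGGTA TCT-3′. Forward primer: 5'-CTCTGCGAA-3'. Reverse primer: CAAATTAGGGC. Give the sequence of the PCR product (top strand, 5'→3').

5'-CTCTGCGAAACATCCACAGGGCAAGCCCAATGCCCCGAAGCCCTAATTTG-3'

Scanning the template, CTCTGCGAA occurs at positions 65–73; this primer anneals to the bottom strand there with its 3' end pointing downstream.
The reverse primer's reverse complement is GCCCTAATTTG, which matches the template at positions 104–114.
The product is the template from position 65 through 114 (50 bp).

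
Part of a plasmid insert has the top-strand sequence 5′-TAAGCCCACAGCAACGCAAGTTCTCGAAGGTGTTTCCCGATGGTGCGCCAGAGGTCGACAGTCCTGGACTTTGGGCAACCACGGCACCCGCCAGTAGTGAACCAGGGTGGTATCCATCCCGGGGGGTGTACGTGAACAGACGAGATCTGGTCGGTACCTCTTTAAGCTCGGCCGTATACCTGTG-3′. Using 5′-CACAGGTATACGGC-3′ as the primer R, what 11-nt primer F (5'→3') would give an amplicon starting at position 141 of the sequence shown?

5'-CGAGATCTGGT-3'

The reverse primer's reverse complement GCCGTATACCTGTG matches the template at positions 171–184; the product starts at position 141.
The forward primer is identical to the top strand over positions 141–151: CGAGATCTGGT.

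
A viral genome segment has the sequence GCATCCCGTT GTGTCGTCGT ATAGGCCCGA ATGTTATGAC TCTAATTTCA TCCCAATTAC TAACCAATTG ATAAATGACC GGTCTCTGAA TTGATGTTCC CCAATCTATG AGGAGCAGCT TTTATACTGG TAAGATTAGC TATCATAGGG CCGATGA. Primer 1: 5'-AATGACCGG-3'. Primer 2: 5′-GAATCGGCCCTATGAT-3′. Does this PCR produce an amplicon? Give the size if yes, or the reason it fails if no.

Primer 2 (GAATCGGCCCTATGAT) does not match the top strand, and its reverse complement ATCATAGGGCCGATTC does not match either.
With no annealing site for primer 2, no amplification occurs.

No product — primer 2 has no binding site in the template.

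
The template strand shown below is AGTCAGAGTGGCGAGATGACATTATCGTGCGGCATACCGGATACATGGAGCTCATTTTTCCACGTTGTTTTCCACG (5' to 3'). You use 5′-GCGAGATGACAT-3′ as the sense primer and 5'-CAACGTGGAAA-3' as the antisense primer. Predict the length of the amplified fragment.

57 bp

The forward primer matches the template at positions 11–22.
The reverse primer's reverse complement is TTTCCACGTTG, which matches the template at positions 57–67.
The product runs from position 11 to position 67, so its length is 67 − 11 + 1 = 57 bp.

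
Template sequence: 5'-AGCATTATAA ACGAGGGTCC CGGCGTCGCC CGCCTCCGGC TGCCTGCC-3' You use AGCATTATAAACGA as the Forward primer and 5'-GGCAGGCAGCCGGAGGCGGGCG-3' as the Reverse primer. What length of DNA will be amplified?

Scanning the template, AGCATTATAAACGA occurs at positions 1–14; this primer anneals to the bottom strand there with its 3' end pointing downstream.
The reverse primer's reverse complement is CGCCCGCCTCCGGCTGCCTGCC, which matches the template at positions 27–48.
Amplicon spans positions 1–48: 48 bp.

48 bp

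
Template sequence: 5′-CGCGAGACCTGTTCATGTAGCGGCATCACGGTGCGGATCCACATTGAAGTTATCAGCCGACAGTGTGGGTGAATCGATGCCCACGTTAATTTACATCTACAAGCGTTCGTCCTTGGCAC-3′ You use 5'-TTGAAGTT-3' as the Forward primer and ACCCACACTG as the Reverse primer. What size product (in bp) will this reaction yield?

27 bp

Scanning the template, TTGAAGTT occurs at positions 44–51; this primer anneals to the bottom strand there with its 3' end pointing downstream.
The reverse primer's reverse complement is CAGTGTGGGT, which matches the template at positions 61–70.
Product length = (reverse-primer end) − (forward-primer start) + 1 = 70 − 44 + 1 = 27 bp.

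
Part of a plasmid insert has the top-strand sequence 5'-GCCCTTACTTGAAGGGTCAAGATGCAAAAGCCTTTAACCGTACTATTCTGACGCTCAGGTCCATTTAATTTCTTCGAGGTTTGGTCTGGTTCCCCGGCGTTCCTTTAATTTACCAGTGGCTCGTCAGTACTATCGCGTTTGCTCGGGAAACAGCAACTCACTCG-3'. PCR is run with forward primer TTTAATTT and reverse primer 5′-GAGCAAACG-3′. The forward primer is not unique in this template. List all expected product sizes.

81 bp, 41 bp

The forward primer TTTAATTT matches the top strand at positions 64–71, 104–111.
The reverse primer's reverse complement is CGTTTGCTC, matching at positions 136–144.
Each forward site pairs with the reverse site to give a product ending at position 144: sizes 81, 41 bp.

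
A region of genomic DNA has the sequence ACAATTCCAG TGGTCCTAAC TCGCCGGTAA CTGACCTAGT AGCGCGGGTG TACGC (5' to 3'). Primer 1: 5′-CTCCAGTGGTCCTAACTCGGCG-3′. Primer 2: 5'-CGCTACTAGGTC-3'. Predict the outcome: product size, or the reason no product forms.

Primer 1 (CTCCAGTGGTCCTAACTCGGCG) does not match the top strand, and its reverse complement CGCCGAGTTAGGACCACTGGAG does not match either.
With no annealing site for primer 1, no amplification occurs.

No product — primer 1 has no binding site in the template.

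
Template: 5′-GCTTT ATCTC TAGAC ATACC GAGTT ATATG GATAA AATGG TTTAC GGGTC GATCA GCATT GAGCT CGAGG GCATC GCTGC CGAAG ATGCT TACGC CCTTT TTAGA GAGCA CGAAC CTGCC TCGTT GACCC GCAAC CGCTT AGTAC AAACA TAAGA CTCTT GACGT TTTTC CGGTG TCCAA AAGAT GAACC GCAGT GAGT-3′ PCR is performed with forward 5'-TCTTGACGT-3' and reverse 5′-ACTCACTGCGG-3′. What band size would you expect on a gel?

Scanning the template, TCTTGACGT occurs at positions 157–165; this primer anneals to the bottom strand there with its 3' end pointing downstream.
The reverse primer's reverse complement is CCGCAGTGAGT, which matches the template at positions 189–199.
The product runs from position 157 to position 199, so its length is 199 − 157 + 1 = 43 bp.

43 bp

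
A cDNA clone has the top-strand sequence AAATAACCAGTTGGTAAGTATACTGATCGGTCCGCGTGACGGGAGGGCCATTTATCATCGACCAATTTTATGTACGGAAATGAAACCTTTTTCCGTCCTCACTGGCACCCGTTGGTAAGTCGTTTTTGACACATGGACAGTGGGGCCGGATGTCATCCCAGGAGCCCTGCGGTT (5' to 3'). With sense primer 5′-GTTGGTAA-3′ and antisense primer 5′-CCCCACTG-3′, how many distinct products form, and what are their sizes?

The forward primer GTTGGTAA matches the top strand at positions 10–17, 111–118.
The reverse primer's reverse complement is CAGTGGGG, matching at positions 138–145.
Each forward site pairs with the reverse site to give a product ending at position 145: sizes 136, 35 bp.

Two products: 136 bp, 35 bp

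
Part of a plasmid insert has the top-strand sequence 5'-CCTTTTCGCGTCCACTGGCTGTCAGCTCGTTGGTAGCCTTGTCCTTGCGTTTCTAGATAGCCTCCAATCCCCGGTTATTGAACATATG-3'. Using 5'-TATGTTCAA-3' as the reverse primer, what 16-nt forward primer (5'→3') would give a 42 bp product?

The reverse primer's reverse complement TTGAACATA matches the template at positions 78–86, so the product ends at position 86.
A 42 bp product then starts at position 86 − 42 + 1 = 45.
The forward primer is identical to the top strand there: TTGCGTTTCTAGATAG.

5'-TTGCGTTTCTAGATAG-3'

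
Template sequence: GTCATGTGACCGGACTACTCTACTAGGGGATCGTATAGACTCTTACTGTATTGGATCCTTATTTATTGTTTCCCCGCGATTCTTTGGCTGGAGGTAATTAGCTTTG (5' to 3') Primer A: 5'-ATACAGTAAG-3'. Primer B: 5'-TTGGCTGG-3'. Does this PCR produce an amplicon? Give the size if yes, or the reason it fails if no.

No product — the primers' 3' ends point away from each other.

Primer A (ATACAGTAAG) has reverse complement CTTACTGTAT, which matches the top strand at positions 42–51; primer A anneals to the top strand there with its 3' end pointing upstream toward position 42.
Primer B (TTGGCTGG) matches the top strand directly at positions 84–91; it anneals to the bottom strand with its 3' end pointing downstream toward position 91.
The 3' ends diverge (primer A extends toward position 1, primer B toward position 106), so the primers never converge on a shared product.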